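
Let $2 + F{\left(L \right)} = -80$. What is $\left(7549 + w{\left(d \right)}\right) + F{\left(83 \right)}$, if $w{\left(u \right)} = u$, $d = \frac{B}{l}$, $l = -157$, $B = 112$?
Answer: $\frac{1172207}{157} \approx 7466.3$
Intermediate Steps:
$d = - \frac{112}{157}$ ($d = \frac{112}{-157} = 112 \left(- \frac{1}{157}\right) = - \frac{112}{157} \approx -0.71338$)
$F{\left(L \right)} = -82$ ($F{\left(L \right)} = -2 - 80 = -82$)
$\left(7549 + w{\left(d \right)}\right) + F{\left(83 \right)} = \left(7549 - \frac{112}{157}\right) - 82 = \frac{1185081}{157} - 82 = \frac{1172207}{157}$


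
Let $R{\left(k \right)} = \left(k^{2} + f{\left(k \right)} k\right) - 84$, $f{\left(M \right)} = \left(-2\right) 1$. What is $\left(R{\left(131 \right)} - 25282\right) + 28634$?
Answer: $20167$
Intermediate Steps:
$f{\left(M \right)} = -2$
$R{\left(k \right)} = -84 + k^{2} - 2 k$ ($R{\left(k \right)} = \left(k^{2} - 2 k\right) - 84 = -84 + k^{2} - 2 k$)
$\left(R{\left(131 \right)} - 25282\right) + 28634 = \left(\left(-84 + 131^{2} - 262\right) - 25282\right) + 28634 = \left(\left(-84 + 17161 - 262\right) - 25282\right) + 28634 = \left(16815 - 25282\right) + 28634 = -8467 + 28634 = 20167$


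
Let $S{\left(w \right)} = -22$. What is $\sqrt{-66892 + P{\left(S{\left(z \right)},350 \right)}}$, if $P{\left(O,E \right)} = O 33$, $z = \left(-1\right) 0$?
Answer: $i \sqrt{67618} \approx 260.03 i$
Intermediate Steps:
$z = 0$
$P{\left(O,E \right)} = 33 O$
$\sqrt{-66892 + P{\left(S{\left(z \right)},350 \right)}} = \sqrt{-66892 + 33 \left(-22\right)} = \sqrt{-66892 - 726} = \sqrt{-67618} = i \sqrt{67618}$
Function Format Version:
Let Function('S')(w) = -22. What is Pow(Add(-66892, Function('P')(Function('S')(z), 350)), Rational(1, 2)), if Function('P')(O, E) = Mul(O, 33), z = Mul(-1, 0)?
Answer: Mul(I, Pow(67618, Rational(1, 2))) ≈ Mul(260.03, I)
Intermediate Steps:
z = 0
Function('P')(O, E) = Mul(33, O)
Pow(Add(-66892, Function('P')(Function('S')(z), 350)), Rational(1, 2)) = Pow(Add(-66892, Mul(33, -22)), Rational(1, 2)) = Pow(Add(-66892, -726), Rational(1, 2)) = Pow(-67618, Rational(1, 2)) = Mul(I, Pow(67618, Rational(1, 2)))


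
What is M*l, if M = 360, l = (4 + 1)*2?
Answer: 3600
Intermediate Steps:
l = 10 (l = 5*2 = 10)
M*l = 360*10 = 3600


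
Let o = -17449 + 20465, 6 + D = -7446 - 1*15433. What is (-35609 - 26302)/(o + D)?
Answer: 20637/6623 ≈ 3.1160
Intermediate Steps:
D = -22885 (D = -6 + (-7446 - 1*15433) = -6 + (-7446 - 15433) = -6 - 22879 = -22885)
o = 3016
(-35609 - 26302)/(o + D) = (-35609 - 26302)/(3016 - 22885) = -61911/(-19869) = -61911*(-1/19869) = 20637/6623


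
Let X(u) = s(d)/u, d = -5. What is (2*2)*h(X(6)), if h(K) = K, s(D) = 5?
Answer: 10/3 ≈ 3.3333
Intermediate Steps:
X(u) = 5/u
(2*2)*h(X(6)) = (2*2)*(5/6) = 4*(5*(1/6)) = 4*(5/6) = 10/3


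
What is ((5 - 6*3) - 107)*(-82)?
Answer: 9840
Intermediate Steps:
((5 - 6*3) - 107)*(-82) = ((5 - 18) - 107)*(-82) = (-13 - 107)*(-82) = -120*(-82) = 9840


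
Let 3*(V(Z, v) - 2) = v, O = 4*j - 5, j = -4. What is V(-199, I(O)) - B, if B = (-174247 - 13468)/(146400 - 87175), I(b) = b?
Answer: -21682/11845 ≈ -1.8305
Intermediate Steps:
O = -21 (O = 4*(-4) - 5 = -16 - 5 = -21)
V(Z, v) = 2 + v/3
B = -37543/11845 (B = -187715/59225 = -187715*1/59225 = -37543/11845 ≈ -3.1695)
V(-199, I(O)) - B = (2 + (⅓)*(-21)) - 1*(-37543/11845) = (2 - 7) + 37543/11845 = -5 + 37543/11845 = -21682/11845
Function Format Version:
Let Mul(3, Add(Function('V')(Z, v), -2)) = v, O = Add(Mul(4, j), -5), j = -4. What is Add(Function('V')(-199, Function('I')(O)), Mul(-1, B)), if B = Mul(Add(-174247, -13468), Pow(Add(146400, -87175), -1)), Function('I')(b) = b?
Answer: Rational(-21682, 11845) ≈ -1.8305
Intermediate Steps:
O = -21 (O = Add(Mul(4, -4), -5) = Add(-16, -5) = -21)
Function('V')(Z, v) = Add(2, Mul(Rational(1, 3), v))
B = Rational(-37543, 11845) (B = Mul(-187715, Pow(59225, -1)) = Mul(-187715, Rational(1, 59225)) = Rational(-37543, 11845) ≈ -3.1695)
Add(Function('V')(-199, Function('I')(O)), Mul(-1, B)) = Add(Add(2, Mul(Rational(1, 3), -21)), Mul(-1, Rational(-37543, 11845))) = Add(Add(2, -7), Rational(37543, 11845)) = Add(-5, Rational(37543, 11845)) = Rational(-21682, 11845)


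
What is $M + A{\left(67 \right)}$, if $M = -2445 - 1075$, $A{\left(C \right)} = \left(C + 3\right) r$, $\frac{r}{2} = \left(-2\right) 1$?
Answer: $-3800$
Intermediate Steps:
$r = -4$ ($r = 2 \left(\left(-2\right) 1\right) = 2 \left(-2\right) = -4$)
$A{\left(C \right)} = -12 - 4 C$ ($A{\left(C \right)} = \left(C + 3\right) \left(-4\right) = \left(3 + C\right) \left(-4\right) = -12 - 4 C$)
$M = -3520$
$M + A{\left(67 \right)} = -3520 - 280 = -3800$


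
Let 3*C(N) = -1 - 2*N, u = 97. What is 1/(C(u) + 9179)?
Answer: 1/9114 ≈ 0.00010972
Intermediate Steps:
C(N) = -⅓ - 2*N/3 (C(N) = (-1 - 2*N)/3 = -⅓ - 2*N/3)
1/(C(u) + 9179) = 1/((-⅓ - ⅔*97) + 9179) = 1/((-⅓ - 194/3) + 9179) = 1/(-65 + 9179) = 1/9114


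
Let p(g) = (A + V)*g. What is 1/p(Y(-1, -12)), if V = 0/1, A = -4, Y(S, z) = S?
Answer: ¼ ≈ 0.25000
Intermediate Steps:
V = 0 (V = 0*1 = 0)
p(g) = -4*g (p(g) = (-4 + 0)*g = -4*g)
1/p(Y(-1, -12)) = 1/(-4*(-1)) = 1/4 = ¼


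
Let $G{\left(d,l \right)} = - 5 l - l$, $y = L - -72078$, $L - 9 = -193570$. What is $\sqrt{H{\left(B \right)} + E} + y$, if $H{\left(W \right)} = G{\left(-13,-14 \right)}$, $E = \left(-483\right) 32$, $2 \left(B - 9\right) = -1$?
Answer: $-121483 + 6 i \sqrt{427} \approx -1.2148 \cdot 10^{5} + 123.98 i$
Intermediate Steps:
$B = \frac{17}{2}$ ($B = 9 + \frac{1}{2} \left(-1\right) = 9 - \frac{1}{2} = \frac{17}{2} \approx 8.5$)
$L = -193561$ ($L = 9 - 193570 = -193561$)
$E = -15456$
$y = -121483$ ($y = -193561 - -72078 = -193561 + 72078 = -121483$)
$G{\left(d,l \right)} = - 6 l$
$H{\left(W \right)} = 84$ ($H{\left(W \right)} = \left(-6\right) \left(-14\right) = 84$)
$\sqrt{H{\left(B \right)} + E} + y = \sqrt{84 - 15456} - 121483 = \sqrt{-15372} - 121483 = 6 i \sqrt{427} - 121483 = -121483 + 6 i \sqrt{427}$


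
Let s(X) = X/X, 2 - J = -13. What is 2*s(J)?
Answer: 2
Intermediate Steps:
J = 15 (J = 2 - 1*(-13) = 2 + 13 = 15)
s(X) = 1
2*s(J) = 2*1 = 2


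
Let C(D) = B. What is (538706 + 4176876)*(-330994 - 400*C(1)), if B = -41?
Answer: -1483493803708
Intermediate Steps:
C(D) = -41
(538706 + 4176876)*(-330994 - 400*C(1)) = (538706 + 4176876)*(-330994 - 400*(-41)) = 4715582*(-330994 + 16400) = 4715582*(-314594) = -1483493803708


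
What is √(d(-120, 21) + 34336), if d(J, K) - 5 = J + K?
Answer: √34242 ≈ 185.05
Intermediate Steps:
d(J, K) = 5 + J + K (d(J, K) = 5 + (J + K) = 5 + J + K)
√(d(-120, 21) + 34336) = √((5 - 120 + 21) + 34336) = √(-94 + 34336) = √34242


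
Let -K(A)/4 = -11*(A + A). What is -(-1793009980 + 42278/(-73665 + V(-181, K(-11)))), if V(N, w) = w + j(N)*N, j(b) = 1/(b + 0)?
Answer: 66907960434819/37316 ≈ 1.7930e+9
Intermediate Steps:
K(A) = 88*A (K(A) = -(-44)*(A + A) = -(-44)*2*A = -(-88)*A = 88*A)
j(b) = 1/b
V(N, w) = 1 + w (V(N, w) = w + N/N = w + 1 = 1 + w)
-(-1793009980 + 42278/(-73665 + V(-181, K(-11)))) = -(-1793009980 + 42278/(-73665 + (1 + 88*(-11)))) = -(-1793009980 + 42278/(-73665 + (1 - 968))) = -(-1793009980 + 42278/(-73665 - 967)) = -42278/(1/(1/(-74632) - 42410)) = -42278/(1/(-1/74632 - 42410)) = -42278/(1/(-3165143121/74632)) = -42278/(-74632/3165143121) = -42278*(-3165143121/74632) = 66907960434819/37316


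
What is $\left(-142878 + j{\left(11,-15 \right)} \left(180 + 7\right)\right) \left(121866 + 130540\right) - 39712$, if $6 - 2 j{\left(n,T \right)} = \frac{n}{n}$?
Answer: $-35945304375$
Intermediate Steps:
$j{\left(n,T \right)} = \frac{5}{2}$ ($j{\left(n,T \right)} = 3 - \frac{n \frac{1}{n}}{2} = 3 - \frac{1}{2} = \frac{5}{2}$)
$\left(-142878 + j{\left(11,-15 \right)} \left(180 + 7\right)\right) \left(121866 + 130540\right) - 39712 = \left(-142878 + \frac{5 \left(180 + 7\right)}{2}\right) \left(121866 + 130540\right) - 39712 = \left(-142878 + \frac{5}{2} \cdot 187\right) 252406 - 39712 = \left(-142878 + \frac{935}{2}\right) 252406 - 39712 = \left(- \frac{284821}{2}\right) 252406 - 39712 = -35945264663 - 39712 = -35945304375$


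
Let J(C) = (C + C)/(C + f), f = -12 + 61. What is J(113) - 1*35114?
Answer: -2844121/81 ≈ -35113.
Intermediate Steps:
f = 49
J(C) = 2*C/(49 + C) (J(C) = (C + C)/(C + 49) = (2*C)/(49 + C) = 2*C/(49 + C))
J(113) - 1*35114 = 2*113/(49 + 113) - 1*35114 = 2*113/162 - 35114 = 2*113*(1/162) - 35114 = 113/81 - 35114 = -2844121/81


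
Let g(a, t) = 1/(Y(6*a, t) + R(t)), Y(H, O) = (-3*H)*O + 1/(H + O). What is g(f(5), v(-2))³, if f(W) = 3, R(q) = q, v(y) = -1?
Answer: 4913/733870808 ≈ 6.6946e-6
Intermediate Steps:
Y(H, O) = 1/(H + O) - 3*H*O (Y(H, O) = -3*H*O + 1/(H + O) = 1/(H + O) - 3*H*O)
g(a, t) = 1/(t + (1 - 108*t*a² - 18*a*t²)/(t + 6*a)) (g(a, t) = 1/((1 - 3*6*a*t² - 3*t*(6*a)²)/(6*a + t) + t) = 1/((1 - 18*a*t² - 3*t*36*a²)/(t + 6*a) + t) = 1/((1 - 18*a*t² - 108*t*a²)/(t + 6*a) + t) = 1/((1 - 108*t*a² - 18*a*t²)/(t + 6*a) + t) = 1/(t + (1 - 108*t*a² - 18*a*t²)/(t + 6*a)))
g(f(5), v(-2))³ = ((-1 + 6*3)/(1 - (-1 + 6*3) - 108*(-1)*3² - 18*3*(-1)²))³ = ((-1 + 18)/(1 - (-1 + 18) - 108*(-1)*9 - 18*3*1))³ = (17/(1 - 1*17 + 972 - 54))³ = (17/(1 - 17 + 972 - 54))³ = (17/902)³ = 4913/733870808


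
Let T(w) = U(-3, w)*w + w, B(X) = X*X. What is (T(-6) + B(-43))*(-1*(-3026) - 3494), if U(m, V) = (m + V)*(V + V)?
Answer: -559260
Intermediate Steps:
U(m, V) = 2*V*(V + m) (U(m, V) = (V + m)*(2*V) = 2*V*(V + m))
B(X) = X²
T(w) = w + 2*w²*(-3 + w) (T(w) = (2*w*(w - 3))*w + w = (2*w*(-3 + w))*w + w = 2*w²*(-3 + w) + w = w + 2*w²*(-3 + w))
(T(-6) + B(-43))*(-1*(-3026) - 3494) = (-6*(1 + 2*(-6)*(-3 - 6)) + (-43)²)*(-1*(-3026) - 3494) = (-6*(1 + 2*(-6)*(-9)) + 1849)*(3026 - 3494) = (-6*(1 + 108) + 1849)*(-468) = (-6*109 + 1849)*(-468) = (-654 + 1849)*(-468) = 1195*(-468) = -559260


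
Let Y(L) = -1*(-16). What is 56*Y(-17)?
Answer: 896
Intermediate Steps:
Y(L) = 16
56*Y(-17) = 56*16 = 896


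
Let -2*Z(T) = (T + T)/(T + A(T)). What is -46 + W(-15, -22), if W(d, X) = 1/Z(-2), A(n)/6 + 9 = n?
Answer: -80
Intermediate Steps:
A(n) = -54 + 6*n
Z(T) = -T/(-54 + 7*T) (Z(T) = -(T + T)/(2*(T + (-54 + 6*T))) = -2*T/(2*(-54 + 7*T)) = -T/(-54 + 7*T))
W(d, X) = -34 (W(d, X) = 1/(-1*(-2)/(-54 + 7*(-2))) = 1/(-1*(-2)/(-54 - 14)) = 1/(-1*(-2)/(-68)) = 1/(-1*(-2)*(-1/68)) = 1/(-1/34) = -34)
-46 + W(-15, -22) = -46 - 34 = -80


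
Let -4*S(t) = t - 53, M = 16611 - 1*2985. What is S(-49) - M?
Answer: -27201/2 ≈ -13601.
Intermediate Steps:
M = 13626 (M = 16611 - 2985 = 13626)
S(t) = 53/4 - t/4 (S(t) = -(t - 53)/4 = -(-53 + t)/4 = 53/4 - t/4)
S(-49) - M = (53/4 - ¼*(-49)) - 1*13626 = (53/4 + 49/4) - 13626 = 51/2 - 13626 = -27201/2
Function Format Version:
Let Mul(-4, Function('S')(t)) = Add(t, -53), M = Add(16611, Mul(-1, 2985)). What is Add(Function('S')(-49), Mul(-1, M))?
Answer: Rational(-27201, 2) ≈ -13601.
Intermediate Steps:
M = 13626 (M = Add(16611, -2985) = 13626)
Function('S')(t) = Add(Rational(53, 4), Mul(Rational(-1, 4), t)) (Function('S')(t) = Mul(Rational(-1, 4), Add(t, -53)) = Mul(Rational(-1, 4), Add(-53, t)) = Add(Rational(53, 4), Mul(Rational(-1, 4), t)))
Add(Function('S')(-49), Mul(-1, M)) = Add(Add(Rational(53, 4), Mul(Rational(-1, 4), -49)), Mul(-1, 13626)) = Add(Add(Rational(53, 4), Rational(49, 4)), -13626) = Add(Rational(51, 2), -13626) = Rational(-27201, 2)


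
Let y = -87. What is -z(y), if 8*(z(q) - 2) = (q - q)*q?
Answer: -2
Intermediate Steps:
z(q) = 2 (z(q) = 2 + ((q - q)*q)/8 = 2 + (0*q)/8 = 2 + (⅛)*0 = 2 + 0 = 2)
-z(y) = -1*2 = -2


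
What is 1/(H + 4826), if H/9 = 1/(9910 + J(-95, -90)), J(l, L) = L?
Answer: 9820/47391329 ≈ 0.00020721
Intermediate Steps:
H = 9/9820 (H = 9/(9910 - 90) = 9/9820 ≈ 0.00091650)
1/(H + 4826) = 1/(9/9820 + 4826) = 1/(47391329/9820) = 9820/47391329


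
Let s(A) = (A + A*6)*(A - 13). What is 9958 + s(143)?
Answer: 140088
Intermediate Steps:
s(A) = 7*A*(-13 + A) (s(A) = (A + 6*A)*(-13 + A) = (7*A)*(-13 + A) = 7*A*(-13 + A))
9958 + s(143) = 9958 + 7*143*(-13 + 143) = 9958 + 7*143*130 = 9958 + 130130 = 140088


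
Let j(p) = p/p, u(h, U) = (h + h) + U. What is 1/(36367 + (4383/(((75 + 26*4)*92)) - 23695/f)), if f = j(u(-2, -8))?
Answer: 16468/208686879 ≈ 7.8912e-5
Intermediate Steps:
u(h, U) = U + 2*h (u(h, U) = 2*h + U = U + 2*h)
j(p) = 1
f = 1
1/(36367 + (4383/(((75 + 26*4)*92)) - 23695/f)) = 1/(36367 + (4383/(((75 + 26*4)*92)) - 23695/1)) = 1/(36367 + (4383/(((75 + 104)*92)) - 23695*1)) = 1/(36367 + (4383/((179*92)) - 23695)) = 1/(36367 + (4383/16468 - 23695)) = 1/(36367 - 390204877/16468) = 1/(208686879/16468) = 16468/208686879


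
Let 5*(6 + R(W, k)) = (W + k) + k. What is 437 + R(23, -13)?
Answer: 2152/5 ≈ 430.40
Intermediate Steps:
R(W, k) = -6 + W/5 + 2*k/5 (R(W, k) = -6 + ((W + k) + k)/5 = -6 + (W + 2*k)/5 = -6 + (W/5 + 2*k/5) = -6 + W/5 + 2*k/5)
437 + R(23, -13) = 437 + (-6 + (⅕)*23 + (⅖)*(-13)) = 437 + (-6 + 23/5 - 26/5) = 437 - 33/5 = 2152/5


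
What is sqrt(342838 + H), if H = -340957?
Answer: 3*sqrt(209) ≈ 43.370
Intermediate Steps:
sqrt(342838 + H) = sqrt(342838 - 340957) = sqrt(1881) = 3*sqrt(209)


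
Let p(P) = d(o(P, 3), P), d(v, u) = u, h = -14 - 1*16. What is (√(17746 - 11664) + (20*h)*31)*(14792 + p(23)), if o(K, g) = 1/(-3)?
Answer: -275559000 + 14815*√6082 ≈ -2.7440e+8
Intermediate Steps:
o(K, g) = -⅓
h = -30 (h = -14 - 16 = -30)
p(P) = P
(√(17746 - 11664) + (20*h)*31)*(14792 + p(23)) = (√(17746 - 11664) + (20*(-30))*31)*(14792 + 23) = (√6082 - 600*31)*14815 = (√6082 - 18600)*14815 = (-18600 + √6082)*14815 = -275559000 + 14815*√6082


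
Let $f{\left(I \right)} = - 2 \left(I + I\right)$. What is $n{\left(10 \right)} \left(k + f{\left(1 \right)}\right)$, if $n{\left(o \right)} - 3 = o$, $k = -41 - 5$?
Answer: $-650$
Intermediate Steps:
$f{\left(I \right)} = - 4 I$ ($f{\left(I \right)} = - 2 \cdot 2 I = - 4 I$)
$k = -46$ ($k = -41 - 5 = -46$)
$n{\left(o \right)} = 3 + o$
$n{\left(10 \right)} \left(k + f{\left(1 \right)}\right) = \left(3 + 10\right) \left(-46 - 4\right) = 13 \left(-46 - 4\right) = 13 \left(-50\right) = -650$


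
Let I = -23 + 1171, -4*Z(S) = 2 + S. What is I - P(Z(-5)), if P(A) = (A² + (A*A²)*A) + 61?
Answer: 278047/256 ≈ 1086.1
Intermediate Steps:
Z(S) = -½ - S/4 (Z(S) = -(2 + S)/4 = -½ - S/4)
I = 1148
P(A) = 61 + A² + A⁴ (P(A) = (A² + A³*A) + 61 = (A² + A⁴) + 61 = 61 + A² + A⁴)
I - P(Z(-5)) = 1148 - (61 + (-½ - ¼*(-5))² + (-½ - ¼*(-5))⁴) = 1148 - (61 + (-½ + 5/4)² + (-½ + 5/4)⁴) = 1148 - (61 + (¾)² + (¾)⁴) = 1148 - (61 + 9/16 + 81/256) = 1148 - 1*15841/256 = 1148 - 15841/256 = 278047/256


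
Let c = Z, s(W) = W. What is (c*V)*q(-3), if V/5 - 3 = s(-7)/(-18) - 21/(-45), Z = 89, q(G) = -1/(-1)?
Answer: 30883/18 ≈ 1715.7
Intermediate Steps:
q(G) = 1 (q(G) = -1*(-1) = 1)
c = 89
V = 347/18 (V = 15 + 5*(-7/(-18) - 21/(-45)) = 15 + 5*(-7*(-1/18) - 21*(-1/45)) = 15 + 5*(7/18 + 7/15) = 15 + 5*(77/90) = 15 + 77/18 = 347/18 ≈ 19.278)
(c*V)*q(-3) = (89*(347/18))*1 = (30883/18)*1 = 30883/18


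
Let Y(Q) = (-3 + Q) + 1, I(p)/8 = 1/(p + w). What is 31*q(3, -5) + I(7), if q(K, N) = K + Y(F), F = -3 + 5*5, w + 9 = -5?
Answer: 4983/7 ≈ 711.86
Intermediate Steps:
w = -14 (w = -9 - 5 = -14)
F = 22 (F = -3 + 25 = 22)
I(p) = 8/(-14 + p) (I(p) = 8/(p - 14) = 8/(-14 + p))
Y(Q) = -2 + Q
q(K, N) = 20 + K (q(K, N) = K + (-2 + 22) = K + 20 = 20 + K)
31*q(3, -5) + I(7) = 31*(20 + 3) + 8/(-14 + 7) = 31*23 + 8/(-7) = 713 + 8*(-1/7) = 713 - 8/7 = 4983/7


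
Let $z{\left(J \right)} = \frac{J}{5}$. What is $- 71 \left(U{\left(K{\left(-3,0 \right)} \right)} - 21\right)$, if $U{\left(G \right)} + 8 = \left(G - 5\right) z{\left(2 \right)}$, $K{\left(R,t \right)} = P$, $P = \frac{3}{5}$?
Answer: $\frac{54599}{25} \approx 2184.0$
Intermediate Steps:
$P = \frac{3}{5}$ ($P = 3 \cdot \frac{1}{5} = \frac{3}{5} \approx 0.6$)
$z{\left(J \right)} = \frac{J}{5}$ ($z{\left(J \right)} = J \frac{1}{5} = \frac{J}{5}$)
$K{\left(R,t \right)} = \frac{3}{5}$
$U{\left(G \right)} = -10 + \frac{2 G}{5}$ ($U{\left(G \right)} = -8 + \left(G - 5\right) \frac{1}{5} \cdot 2 = -8 + \left(-5 + G\right) \frac{2}{5} = -8 + \left(-2 + \frac{2 G}{5}\right) = -10 + \frac{2 G}{5}$)
$- 71 \left(U{\left(K{\left(-3,0 \right)} \right)} - 21\right) = - 71 \left(\left(-10 + \frac{2}{5} \cdot \frac{3}{5}\right) - 21\right) = - 71 \left(\left(-10 + \frac{6}{25}\right) - 21\right) = - 71 \left(- \frac{244}{25} - 21\right) = \left(-71\right) \left(- \frac{769}{25}\right) = \frac{54599}{25}$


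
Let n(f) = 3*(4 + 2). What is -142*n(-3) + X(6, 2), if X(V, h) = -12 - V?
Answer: -2574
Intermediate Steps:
n(f) = 18 (n(f) = 3*6 = 18)
-142*n(-3) + X(6, 2) = -142*18 + (-12 - 1*6) = -2556 + (-12 - 6) = -2556 - 18 = -2574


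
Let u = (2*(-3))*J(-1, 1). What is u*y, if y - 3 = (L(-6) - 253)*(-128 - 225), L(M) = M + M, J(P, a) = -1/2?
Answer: 280644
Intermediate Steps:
J(P, a) = -½ (J(P, a) = -1*½ = -½)
L(M) = 2*M
y = 93548 (y = 3 + (2*(-6) - 253)*(-128 - 225) = 3 + (-12 - 253)*(-353) = 3 - 265*(-353) = 3 + 93545 = 93548)
u = 3 (u = (2*(-3))*(-½) = -6*(-½) = 3)
u*y = 3*93548 = 280644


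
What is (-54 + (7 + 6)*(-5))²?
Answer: 14161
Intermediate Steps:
(-54 + (7 + 6)*(-5))² = (-54 + 13*(-5))² = (-54 - 65)² = (-119)² = 14161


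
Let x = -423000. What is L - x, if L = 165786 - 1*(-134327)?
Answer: 723113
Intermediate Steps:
L = 300113 (L = 165786 + 134327 = 300113)
L - x = 300113 - 1*(-423000) = 300113 + 423000 = 723113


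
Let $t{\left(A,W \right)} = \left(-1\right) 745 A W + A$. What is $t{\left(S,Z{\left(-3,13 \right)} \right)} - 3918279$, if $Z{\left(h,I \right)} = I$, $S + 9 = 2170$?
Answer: $-24845403$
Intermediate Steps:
$S = 2161$ ($S = -9 + 2170 = 2161$)
$t{\left(A,W \right)} = A - 745 A W$ ($t{\left(A,W \right)} = - 745 A W + A = A - 745 A W$)
$t{\left(S,Z{\left(-3,13 \right)} \right)} - 3918279 = 2161 \left(1 - 9685\right) - 3918279 = 2161 \left(-9684\right) - 3918279 = -20927124 - 3918279 = -24845403$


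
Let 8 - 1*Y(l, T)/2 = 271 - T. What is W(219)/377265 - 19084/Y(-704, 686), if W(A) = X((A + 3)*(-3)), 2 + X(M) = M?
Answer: -1200048398/53194365 ≈ -22.560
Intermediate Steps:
Y(l, T) = -526 + 2*T (Y(l, T) = 16 - 2*(271 - T) = 16 + (-542 + 2*T) = -526 + 2*T)
X(M) = -2 + M
W(A) = -11 - 3*A (W(A) = -2 + (A + 3)*(-3) = -2 + (3 + A)*(-3) = -2 + (-9 - 3*A) = -11 - 3*A)
W(219)/377265 - 19084/Y(-704, 686) = (-11 - 3*219)/377265 - 19084/(-526 + 2*686) = (-11 - 657)*(1/377265) - 19084/(-526 + 1372) = -668*1/377265 - 19084/846 = -668/377265 - 19084*1/846 = -668/377265 - 9542/423 = -1200048398/53194365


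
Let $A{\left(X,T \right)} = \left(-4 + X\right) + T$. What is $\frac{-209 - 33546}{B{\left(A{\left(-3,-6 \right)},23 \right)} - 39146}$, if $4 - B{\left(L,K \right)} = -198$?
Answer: $\frac{33755}{38944} \approx 0.86676$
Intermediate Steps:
$A{\left(X,T \right)} = -4 + T + X$
$B{\left(L,K \right)} = 202$ ($B{\left(L,K \right)} = 4 - -198 = 4 + 198 = 202$)
$\frac{-209 - 33546}{B{\left(A{\left(-3,-6 \right)},23 \right)} - 39146} = \frac{-209 - 33546}{202 - 39146} = - \frac{33755}{-38944} = \left(-33755\right) \left(- \frac{1}{38944}\right) = \frac{33755}{38944}$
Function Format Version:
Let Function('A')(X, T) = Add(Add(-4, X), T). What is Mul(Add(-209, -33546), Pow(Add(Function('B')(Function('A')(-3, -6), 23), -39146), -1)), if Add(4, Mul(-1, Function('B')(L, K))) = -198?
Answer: Rational(33755, 38944) ≈ 0.86676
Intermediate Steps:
Function('A')(X, T) = Add(-4, T, X)
Function('B')(L, K) = 202 (Function('B')(L, K) = Add(4, Mul(-1, -198)) = Add(4, 198) = 202)
Mul(Add(-209, -33546), Pow(Add(Function('B')(Function('A')(-3, -6), 23), -39146), -1)) = Mul(Add(-209, -33546), Pow(Add(202, -39146), -1)) = Mul(-33755, Pow(-38944, -1)) = Mul(-33755, Rational(-1, 38944)) = Rational(33755, 38944)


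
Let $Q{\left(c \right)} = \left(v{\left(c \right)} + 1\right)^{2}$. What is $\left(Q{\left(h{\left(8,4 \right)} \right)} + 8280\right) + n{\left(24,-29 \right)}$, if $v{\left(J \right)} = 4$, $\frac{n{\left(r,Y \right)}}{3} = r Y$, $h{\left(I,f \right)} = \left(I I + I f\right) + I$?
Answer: $6217$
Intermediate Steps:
$h{\left(I,f \right)} = I + I^{2} + I f$ ($h{\left(I,f \right)} = \left(I^{2} + I f\right) + I = I + I^{2} + I f$)
$n{\left(r,Y \right)} = 3 Y r$ ($n{\left(r,Y \right)} = 3 r Y = 3 Y r$)
$Q{\left(c \right)} = 25$ ($Q{\left(c \right)} = \left(4 + 1\right)^{2} = 5^{2} = 25$)
$\left(Q{\left(h{\left(8,4 \right)} \right)} + 8280\right) + n{\left(24,-29 \right)} = \left(25 + 8280\right) + 3 \left(-29\right) 24 = 8305 - 2088 = 6217$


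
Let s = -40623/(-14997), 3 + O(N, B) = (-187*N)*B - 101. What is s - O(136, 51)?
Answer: 6484396405/4999 ≈ 1.2971e+6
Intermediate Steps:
O(N, B) = -104 - 187*B*N (O(N, B) = -3 + ((-187*N)*B - 101) = -3 + (-187*B*N - 101) = -3 + (-101 - 187*B*N) = -104 - 187*B*N)
s = 13541/4999 (s = -40623*(-1/14997) = 13541/4999 ≈ 2.7087)
s - O(136, 51) = 13541/4999 - (-104 - 187*51*136) = 13541/4999 - (-104 - 1297032) = 13541/4999 - 1*(-1297136) = 13541/4999 + 1297136 = 6484396405/4999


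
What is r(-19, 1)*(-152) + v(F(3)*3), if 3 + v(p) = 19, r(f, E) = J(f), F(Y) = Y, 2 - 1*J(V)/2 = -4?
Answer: -1808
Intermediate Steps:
J(V) = 12 (J(V) = 4 - 2*(-4) = 4 + 8 = 12)
r(f, E) = 12
v(p) = 16 (v(p) = -3 + 19 = 16)
r(-19, 1)*(-152) + v(F(3)*3) = 12*(-152) + 16 = -1824 + 16 = -1808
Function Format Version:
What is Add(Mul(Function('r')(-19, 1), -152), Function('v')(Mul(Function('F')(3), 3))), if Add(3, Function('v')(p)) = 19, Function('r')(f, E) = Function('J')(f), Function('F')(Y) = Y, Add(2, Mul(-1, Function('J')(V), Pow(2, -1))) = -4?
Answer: -1808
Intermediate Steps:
Function('J')(V) = 12 (Function('J')(V) = Add(4, Mul(-2, -4)) = Add(4, 8) = 12)
Function('r')(f, E) = 12
Function('v')(p) = 16 (Function('v')(p) = Add(-3, 19) = 16)
Add(Mul(Function('r')(-19, 1), -152), Function('v')(Mul(Function('F')(3), 3))) = Add(Mul(12, -152), 16) = Add(-1824, 16) = -1808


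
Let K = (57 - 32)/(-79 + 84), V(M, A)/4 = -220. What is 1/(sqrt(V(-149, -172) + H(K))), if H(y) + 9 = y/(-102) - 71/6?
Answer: -I*sqrt(260355)/15315 ≈ -0.033317*I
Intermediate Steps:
V(M, A) = -880 (V(M, A) = 4*(-220) = -880)
K = 5 (K = 25/5 = 25*(1/5) = 5)
H(y) = -125/6 - y/102 (H(y) = -9 + (y/(-102) - 71/6) = -9 + (y*(-1/102) - 71*1/6) = -9 + (-y/102 - 71/6) = -9 + (-71/6 - y/102) = -125/6 - y/102)
1/(sqrt(V(-149, -172) + H(K))) = 1/(sqrt(-880 + (-125/6 - 1/102*5))) = 1/(sqrt(-880 + (-125/6 - 5/102))) = 1/(sqrt(-880 - 355/17)) = 1/(sqrt(-15315/17)) = 1/(I*sqrt(260355)/17) = -I*sqrt(260355)/15315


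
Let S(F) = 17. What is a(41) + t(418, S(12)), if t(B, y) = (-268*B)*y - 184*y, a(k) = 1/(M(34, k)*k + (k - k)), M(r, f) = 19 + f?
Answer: -4692538559/2460 ≈ -1.9075e+6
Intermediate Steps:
a(k) = 1/(k*(19 + k)) (a(k) = 1/((19 + k)*k + (k - k)) = 1/(k*(19 + k) + 0) = 1/(k*(19 + k)))
t(B, y) = -184*y - 268*B*y (t(B, y) = -268*B*y - 184*y = -184*y - 268*B*y)
a(41) + t(418, S(12)) = 1/(41*(19 + 41)) - 4*17*(46 + 67*418) = (1/41)/60 - 4*17*(46 + 28006) = (1/41)*(1/60) - 4*17*28052 = 1/2460 - 1907536 = -4692538559/2460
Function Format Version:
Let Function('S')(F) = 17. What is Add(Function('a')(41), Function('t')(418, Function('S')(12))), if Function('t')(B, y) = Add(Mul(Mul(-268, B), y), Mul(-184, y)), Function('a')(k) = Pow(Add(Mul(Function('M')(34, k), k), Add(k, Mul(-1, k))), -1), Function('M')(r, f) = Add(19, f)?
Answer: Rational(-4692538559, 2460) ≈ -1.9075e+6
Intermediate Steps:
Function('a')(k) = Mul(Pow(k, -1), Pow(Add(19, k), -1)) (Function('a')(k) = Pow(Add(Mul(Add(19, k), k), Add(k, Mul(-1, k))), -1) = Pow(Add(Mul(k, Add(19, k)), 0), -1) = Pow(Mul(k, Add(19, k)), -1) = Mul(Pow(k, -1), Pow(Add(19, k), -1)))
Function('t')(B, y) = Add(Mul(-184, y), Mul(-268, B, y)) (Function('t')(B, y) = Add(Mul(-268, B, y), Mul(-184, y)) = Add(Mul(-184, y), Mul(-268, B, y)))
Add(Function('a')(41), Function('t')(418, Function('S')(12))) = Add(Mul(Pow(41, -1), Pow(Add(19, 41), -1)), Mul(-4, 17, Add(46, Mul(67, 418)))) = Add(Mul(Rational(1, 41), Pow(60, -1)), Mul(-4, 17, Add(46, 28006))) = Add(Mul(Rational(1, 41), Rational(1, 60)), Mul(-4, 17, 28052)) = Add(Rational(1, 2460), -1907536) = Rational(-4692538559, 2460)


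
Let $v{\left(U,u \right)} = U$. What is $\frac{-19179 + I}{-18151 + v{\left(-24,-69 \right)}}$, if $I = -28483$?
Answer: $\frac{47662}{18175} \approx 2.6224$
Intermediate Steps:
$\frac{-19179 + I}{-18151 + v{\left(-24,-69 \right)}} = \frac{-19179 - 28483}{-18151 - 24} = - \frac{47662}{-18175} = \left(-47662\right) \left(- \frac{1}{18175}\right) = \frac{47662}{18175}$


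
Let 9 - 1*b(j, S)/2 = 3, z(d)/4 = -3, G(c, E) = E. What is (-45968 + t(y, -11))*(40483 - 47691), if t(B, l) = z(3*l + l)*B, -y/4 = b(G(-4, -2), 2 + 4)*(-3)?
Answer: 343792768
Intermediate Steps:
z(d) = -12 (z(d) = 4*(-3) = -12)
b(j, S) = 12 (b(j, S) = 18 - 2*3 = 18 - 6 = 12)
y = 144 (y = -48*(-3) = -4*(-36) = 144)
t(B, l) = -12*B
(-45968 + t(y, -11))*(40483 - 47691) = (-45968 - 12*144)*(40483 - 47691) = (-45968 - 1728)*(-7208) = -47696*(-7208) = 343792768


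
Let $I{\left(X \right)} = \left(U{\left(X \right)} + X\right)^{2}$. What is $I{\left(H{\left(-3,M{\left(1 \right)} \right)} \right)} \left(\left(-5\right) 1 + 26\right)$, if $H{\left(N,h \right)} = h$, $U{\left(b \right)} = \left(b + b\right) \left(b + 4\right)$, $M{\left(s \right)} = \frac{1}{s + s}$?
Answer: $525$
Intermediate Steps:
$M{\left(s \right)} = \frac{1}{2 s}$
$U{\left(b \right)} = 2 b \left(4 + b\right)$
$I{\left(X \right)} = \left(X + 2 X \left(4 + X\right)\right)^{2}$ ($I{\left(X \right)} = \left(2 X \left(4 + X\right) + X\right)^{2} = \left(X + 2 X \left(4 + X\right)\right)^{2}$)
$I{\left(H{\left(-3,M{\left(1 \right)} \right)} \right)} \left(\left(-5\right) 1 + 26\right) = \left(\frac{1}{2 \cdot 1}\right)^{2} \left(9 + 2 \frac{1}{2 \cdot 1}\right)^{2} \left(\left(-5\right) 1 + 26\right) = \left(\frac{1}{2} \cdot 1\right)^{2} \left(9 + 2 \cdot \frac{1}{2} \cdot 1\right)^{2} \left(-5 + 26\right) = \frac{\left(9 + 2 \cdot \frac{1}{2}\right)^{2}}{4} \cdot 21 = \frac{\left(9 + 1\right)^{2}}{4} \cdot 21 = \frac{10^{2}}{4} \cdot 21 = \frac{1}{4} \cdot 100 \cdot 21 = 25 \cdot 21 = 525$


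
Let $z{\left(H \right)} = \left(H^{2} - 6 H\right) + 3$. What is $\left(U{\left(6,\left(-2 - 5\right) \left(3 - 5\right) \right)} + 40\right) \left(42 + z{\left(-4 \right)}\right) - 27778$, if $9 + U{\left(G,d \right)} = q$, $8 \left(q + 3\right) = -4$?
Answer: $- \frac{50881}{2} \approx -25441.0$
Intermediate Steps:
$q = - \frac{7}{2}$ ($q = -3 + \frac{1}{8} \left(-4\right) = -3 - \frac{1}{2} = - \frac{7}{2} \approx -3.5$)
$U{\left(G,d \right)} = - \frac{25}{2}$ ($U{\left(G,d \right)} = -9 - \frac{7}{2} = - \frac{25}{2}$)
$z{\left(H \right)} = 3 + H^{2} - 6 H$
$\left(U{\left(6,\left(-2 - 5\right) \left(3 - 5\right) \right)} + 40\right) \left(42 + z{\left(-4 \right)}\right) - 27778 = \left(- \frac{25}{2} + 40\right) \left(42 + \left(3 + \left(-4\right)^{2} - -24\right)\right) - 27778 = \frac{55 \left(42 + \left(3 + 16 + 24\right)\right)}{2} - 27778 = \frac{55 \left(42 + 43\right)}{2} - 27778 = \frac{55}{2} \cdot 85 - 27778 = \frac{4675}{2} - 27778 = - \frac{50881}{2}$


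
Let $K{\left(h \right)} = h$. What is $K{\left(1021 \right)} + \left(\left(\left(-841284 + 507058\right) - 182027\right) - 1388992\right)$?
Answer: $-1904224$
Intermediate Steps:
$K{\left(1021 \right)} + \left(\left(\left(-841284 + 507058\right) - 182027\right) - 1388992\right) = 1021 + \left(\left(\left(-841284 + 507058\right) - 182027\right) - 1388992\right) = 1021 - 1905245 = -1904224$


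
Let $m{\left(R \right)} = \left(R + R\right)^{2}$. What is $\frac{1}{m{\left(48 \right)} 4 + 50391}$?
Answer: $\frac{1}{87255} \approx 1.1461 \cdot 10^{-5}$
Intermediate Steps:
$m{\left(R \right)} = 4 R^{2}$ ($m{\left(R \right)} = \left(2 R\right)^{2} = 4 R^{2}$)
$\frac{1}{m{\left(48 \right)} 4 + 50391} = \frac{1}{4 \cdot 48^{2} \cdot 4 + 50391} = \frac{1}{4 \cdot 2304 \cdot 4 + 50391} = \frac{1}{9216 \cdot 4 + 50391} = \frac{1}{36864 + 50391} = \frac{1}{87255}$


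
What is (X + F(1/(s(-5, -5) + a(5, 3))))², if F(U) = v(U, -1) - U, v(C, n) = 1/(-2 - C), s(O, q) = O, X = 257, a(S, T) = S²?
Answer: 44225669401/672400 ≈ 65773.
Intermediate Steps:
F(U) = -U - 1/(2 + U) (F(U) = -1/(2 + U) - U = -U - 1/(2 + U))
(X + F(1/(s(-5, -5) + a(5, 3))))² = (257 + (-1 - (2 + 1/(-5 + 5²))/(-5 + 5²))/(2 + 1/(-5 + 5²)))² = (257 + (-1 - (2 + 1/(-5 + 25))/(-5 + 25))/(2 + 1/(-5 + 25)))² = (257 + (-1 - 1*(2 + 1/20)/20)/(2 + 1/20))² = (257 + (-1 - 1*1/20*(2 + 1/20))/(2 + 1/20))² = (257 + (-1 - 1*1/20*41/20)/(41/20))² = (257 + 20*(-1 - 41/400)/41)² = (257 + (20/41)*(-441/400))² = (257 - 441/820)² = (210299/820)² = 44225669401/672400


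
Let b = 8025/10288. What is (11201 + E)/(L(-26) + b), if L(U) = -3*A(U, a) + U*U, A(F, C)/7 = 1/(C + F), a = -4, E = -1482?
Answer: 499945360/34849573 ≈ 14.346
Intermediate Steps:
A(F, C) = 7/(C + F)
b = 8025/10288 (b = 8025*(1/10288) = 8025/10288 ≈ 0.78004)
L(U) = U**2 - 21/(-4 + U) (L(U) = -21/(-4 + U) + U*U = -21/(-4 + U) + U**2 = U**2 - 21/(-4 + U))
(11201 + E)/(L(-26) + b) = (11201 - 1482)/((-21 + (-26)**2*(-4 - 26))/(-4 - 26) + 8025/10288) = 9719/((-21 + 676*(-30))/(-30) + 8025/10288) = 9719/(-(-21 - 20280)/30 + 8025/10288) = 9719/(-1/30*(-20301) + 8025/10288) = 9719/(6767/10 + 8025/10288) = 9719/(34849573/51440) = 9719*(51440/34849573) = 499945360/34849573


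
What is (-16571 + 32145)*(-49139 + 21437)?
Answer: -431430948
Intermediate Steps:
(-16571 + 32145)*(-49139 + 21437) = 15574*(-27702) = -431430948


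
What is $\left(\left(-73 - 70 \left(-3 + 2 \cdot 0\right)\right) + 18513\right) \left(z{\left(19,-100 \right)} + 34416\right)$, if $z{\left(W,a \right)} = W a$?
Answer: $606423400$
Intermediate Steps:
$\left(\left(-73 - 70 \left(-3 + 2 \cdot 0\right)\right) + 18513\right) \left(z{\left(19,-100 \right)} + 34416\right) = \left(\left(-73 - 70 \left(-3 + 2 \cdot 0\right)\right) + 18513\right) \left(19 \left(-100\right) + 34416\right) = \left(\left(-73 - 70 \left(-3 + 0\right)\right) + 18513\right) \left(-1900 + 34416\right) = \left(\left(-73 - -210\right) + 18513\right) 32516 = \left(\left(-73 + 210\right) + 18513\right) 32516 = \left(137 + 18513\right) 32516 = 18650 \cdot 32516 = 606423400$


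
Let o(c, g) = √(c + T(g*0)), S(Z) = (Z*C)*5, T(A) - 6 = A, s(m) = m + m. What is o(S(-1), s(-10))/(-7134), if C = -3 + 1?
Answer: -2/3567 ≈ -0.00056070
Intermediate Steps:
C = -2
s(m) = 2*m
T(A) = 6 + A
S(Z) = -10*Z (S(Z) = (Z*(-2))*5 = -2*Z*5 = -10*Z)
o(c, g) = √(6 + c) (o(c, g) = √(c + (6 + g*0)) = √(c + (6 + 0)) = √(c + 6) = √(6 + c))
o(S(-1), s(-10))/(-7134) = √(6 - 10*(-1))/(-7134) = √(6 + 10)*(-1/7134) = √16*(-1/7134) = 4*(-1/7134) = -2/3567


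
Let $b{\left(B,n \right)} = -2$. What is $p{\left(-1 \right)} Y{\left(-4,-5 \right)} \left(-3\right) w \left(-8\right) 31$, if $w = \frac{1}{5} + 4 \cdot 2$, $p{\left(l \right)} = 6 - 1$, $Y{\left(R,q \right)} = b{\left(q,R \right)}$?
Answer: $-61008$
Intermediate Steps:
$Y{\left(R,q \right)} = -2$
$p{\left(l \right)} = 5$
$w = \frac{41}{5}$ ($w = \frac{1}{5} + 8 = \frac{41}{5} \approx 8.2$)
$p{\left(-1 \right)} Y{\left(-4,-5 \right)} \left(-3\right) w \left(-8\right) 31 = 5 \left(-2\right) \left(-3\right) \frac{41}{5} \left(-8\right) 31 = 5 \cdot 6 \cdot \frac{41}{5} \left(-8\right) 31 = 5 \cdot \frac{246}{5} \left(-8\right) 31 = 246 \left(-8\right) 31 = \left(-1968\right) 31 = -61008$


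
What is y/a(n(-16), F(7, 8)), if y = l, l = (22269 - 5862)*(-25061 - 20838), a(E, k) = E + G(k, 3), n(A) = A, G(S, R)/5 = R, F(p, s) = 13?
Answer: 753064893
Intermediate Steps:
G(S, R) = 5*R
a(E, k) = 15 + E (a(E, k) = E + 5*3 = E + 15 = 15 + E)
l = -753064893 (l = 16407*(-45899) = -753064893)
y = -753064893
y/a(n(-16), F(7, 8)) = -753064893/(15 - 16) = -753064893/(-1) = -753064893*(-1) = 753064893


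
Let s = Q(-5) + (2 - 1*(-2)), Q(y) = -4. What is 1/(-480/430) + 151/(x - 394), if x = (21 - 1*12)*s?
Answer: -12095/9456 ≈ -1.2791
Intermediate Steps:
s = 0 (s = -4 + (2 - 1*(-2)) = -4 + (2 + 2) = -4 + 4 = 0)
x = 0 (x = (21 - 1*12)*0 = (21 - 12)*0 = 9*0 = 0)
1/(-480/430) + 151/(x - 394) = 1/(-480/430) + 151/(0 - 394) = 1/(-480*1/430) + 151/(-394) = 1/(-48/43) - 1/394*151 = -43/48 - 151/394 = -12095/9456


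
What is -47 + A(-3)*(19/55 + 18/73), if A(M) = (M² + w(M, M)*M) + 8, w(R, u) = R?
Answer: -126903/4015 ≈ -31.607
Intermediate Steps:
A(M) = 8 + 2*M² (A(M) = (M² + M*M) + 8 = (M² + M²) + 8 = 2*M² + 8 = 8 + 2*M²)
-47 + A(-3)*(19/55 + 18/73) = -47 + (8 + 2*(-3)²)*(19/55 + 18/73) = -47 + (8 + 2*9)*(19*(1/55) + 18*(1/73)) = -47 + (8 + 18)*(19/55 + 18/73) = -47 + 26*(2377/4015) = -47 + 61802/4015 = -126903/4015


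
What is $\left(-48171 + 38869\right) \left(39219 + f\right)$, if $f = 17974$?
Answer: $-532009286$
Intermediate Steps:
$\left(-48171 + 38869\right) \left(39219 + f\right) = \left(-48171 + 38869\right) \left(39219 + 17974\right) = \left(-9302\right) 57193 = -532009286$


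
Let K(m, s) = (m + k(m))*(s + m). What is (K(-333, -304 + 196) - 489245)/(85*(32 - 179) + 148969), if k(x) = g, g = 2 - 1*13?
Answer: -337541/136474 ≈ -2.4733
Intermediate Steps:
g = -11 (g = 2 - 13 = -11)
k(x) = -11
K(m, s) = (-11 + m)*(m + s) (K(m, s) = (m - 11)*(s + m) = (-11 + m)*(m + s))
(K(-333, -304 + 196) - 489245)/(85*(32 - 179) + 148969) = (((-333)² - 11*(-333) - 11*(-304 + 196) - 333*(-304 + 196)) - 489245)/(85*(32 - 179) + 148969) = ((110889 + 3663 - 11*(-108) - 333*(-108)) - 489245)/(85*(-147) + 148969) = ((110889 + 3663 + 1188 + 35964) - 489245)/(-12495 + 148969) = (151704 - 489245)/136474 = -337541*1/136474 = -337541/136474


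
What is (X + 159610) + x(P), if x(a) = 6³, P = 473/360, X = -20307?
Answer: 139519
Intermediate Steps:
P = 473/360 (P = 473*(1/360) = 473/360 ≈ 1.3139)
x(a) = 216
(X + 159610) + x(P) = (-20307 + 159610) + 216 = 139303 + 216 = 139519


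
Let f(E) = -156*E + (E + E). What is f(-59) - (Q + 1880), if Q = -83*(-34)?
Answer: 4384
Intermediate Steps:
Q = 2822
f(E) = -154*E (f(E) = -156*E + 2*E = -154*E)
f(-59) - (Q + 1880) = -154*(-59) - (2822 + 1880) = 9086 - 1*4702 = 9086 - 4702 = 4384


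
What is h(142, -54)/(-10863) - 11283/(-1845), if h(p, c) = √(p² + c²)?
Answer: 3761/615 - 2*√5770/10863 ≈ 6.1015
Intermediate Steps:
h(p, c) = √(c² + p²)
h(142, -54)/(-10863) - 11283/(-1845) = √((-54)² + 142²)/(-10863) - 11283/(-1845) = √(2916 + 20164)*(-1/10863) - 11283*(-1/1845) = √23080*(-1/10863) + 3761/615 = (2*√5770)*(-1/10863) + 3761/615 = -2*√5770/10863 + 3761/615 = 3761/615 - 2*√5770/10863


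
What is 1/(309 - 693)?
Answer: -1/384 ≈ -0.0026042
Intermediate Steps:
1/(309 - 693) = 1/(-384) = -1/384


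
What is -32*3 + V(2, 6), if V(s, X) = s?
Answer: -94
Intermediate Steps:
-32*3 + V(2, 6) = -32*3 + 2 = -4*24 + 2 = -96 + 2 = -94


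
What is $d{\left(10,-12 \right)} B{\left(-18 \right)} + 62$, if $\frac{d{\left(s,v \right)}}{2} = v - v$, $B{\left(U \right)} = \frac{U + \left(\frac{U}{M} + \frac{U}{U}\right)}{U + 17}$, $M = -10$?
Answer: $62$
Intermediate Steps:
$B{\left(U \right)} = \frac{1 + \frac{9 U}{10}}{17 + U}$ ($B{\left(U \right)} = \frac{U + \left(\frac{U}{-10} + \frac{U}{U}\right)}{U + 17} = \frac{U + \left(U \left(- \frac{1}{10}\right) + 1\right)}{17 + U} = \frac{U - \left(-1 + \frac{U}{10}\right)}{17 + U} = \frac{1 + \frac{9 U}{10}}{17 + U}$)
$d{\left(s,v \right)} = 0$ ($d{\left(s,v \right)} = 2 \left(v - v\right) = 2 \cdot 0 = 0$)
$d{\left(10,-12 \right)} B{\left(-18 \right)} + 62 = 0 \frac{10 + 9 \left(-18\right)}{10 \left(17 - 18\right)} + 62 = 0 \frac{10 - 162}{10 \left(-1\right)} + 62 = 0 \cdot \frac{1}{10} \left(-1\right) \left(-152\right) + 62 = 0 \cdot \frac{76}{5} + 62 = 0 + 62 = 62$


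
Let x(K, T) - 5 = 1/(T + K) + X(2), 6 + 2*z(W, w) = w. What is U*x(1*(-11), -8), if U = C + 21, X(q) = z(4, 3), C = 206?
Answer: 29737/38 ≈ 782.55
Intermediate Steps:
z(W, w) = -3 + w/2
X(q) = -3/2 (X(q) = -3 + (½)*3 = -3 + 3/2 = -3/2)
x(K, T) = 7/2 + 1/(K + T) (x(K, T) = 5 + (1/(T + K) - 3/2) = 5 + (1/(K + T) - 3/2) = 5 + (-3/2 + 1/(K + T)) = 7/2 + 1/(K + T))
U = 227 (U = 206 + 21 = 227)
U*x(1*(-11), -8) = 227*((2 + 7*(1*(-11)) + 7*(-8))/(2*(1*(-11) - 8))) = 227*((2 + 7*(-11) - 56)/(2*(-11 - 8))) = 227*((½)*(2 - 77 - 56)/(-19)) = 227*((½)*(-1/19)*(-131)) = 227*(131/38) = 29737/38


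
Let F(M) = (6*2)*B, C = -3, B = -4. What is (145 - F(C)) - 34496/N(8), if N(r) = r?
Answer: -4119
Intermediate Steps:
F(M) = -48 (F(M) = (6*2)*(-4) = 12*(-4) = -48)
(145 - F(C)) - 34496/N(8) = (145 - 1*(-48)) - 34496/8 = (145 + 48) - 34496/8 = 193 - 196*22 = 193 - 4312 = -4119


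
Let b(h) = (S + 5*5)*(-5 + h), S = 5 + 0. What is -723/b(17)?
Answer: -241/120 ≈ -2.0083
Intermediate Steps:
S = 5
b(h) = -150 + 30*h (b(h) = (5 + 5*5)*(-5 + h) = (5 + 25)*(-5 + h) = 30*(-5 + h) = -150 + 30*h)
-723/b(17) = -723/(-150 + 30*17) = -723/(-150 + 510) = -723/360 = -723*1/360 = -241/120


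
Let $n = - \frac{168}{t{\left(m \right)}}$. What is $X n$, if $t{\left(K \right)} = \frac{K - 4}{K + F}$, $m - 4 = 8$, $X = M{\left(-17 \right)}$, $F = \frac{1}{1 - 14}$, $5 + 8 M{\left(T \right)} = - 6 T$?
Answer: $- \frac{315735}{104} \approx -3035.9$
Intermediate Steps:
$M{\left(T \right)} = - \frac{5}{8} - \frac{3 T}{4}$ ($M{\left(T \right)} = - \frac{5}{8} + \frac{\left(-6\right) T}{8} = - \frac{5}{8} - \frac{3 T}{4}$)
$F = - \frac{1}{13}$ ($F = \frac{1}{-13} = - \frac{1}{13} \approx -0.076923$)
$X = \frac{97}{8}$ ($X = - \frac{5}{8} - - \frac{51}{4} = - \frac{5}{8} + \frac{51}{4} = \frac{97}{8} \approx 12.125$)
$m = 12$ ($m = 4 + 8 = 12$)
$t{\left(K \right)} = \frac{-4 + K}{- \frac{1}{13} + K}$ ($t{\left(K \right)} = \frac{K - 4}{K - \frac{1}{13}} = \frac{-4 + K}{- \frac{1}{13} + K}$)
$n = - \frac{3255}{13}$ ($n = - \frac{168}{13 \frac{1}{-1 + 13 \cdot 12} \left(-4 + 12\right)} = - \frac{168}{13 \frac{1}{-1 + 156} \cdot 8} = - \frac{168}{13 \cdot \frac{1}{155} \cdot 8} = - \frac{168}{\frac{104}{155}} = \left(-168\right) \frac{155}{104} = - \frac{3255}{13} \approx -250.38$)
$X n = \frac{97}{8} \left(- \frac{3255}{13}\right) = - \frac{315735}{104}$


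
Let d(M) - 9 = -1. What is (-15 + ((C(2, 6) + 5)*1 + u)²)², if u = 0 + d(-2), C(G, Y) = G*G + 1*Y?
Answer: 264196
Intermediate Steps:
d(M) = 8 (d(M) = 9 - 1 = 8)
C(G, Y) = Y + G² (C(G, Y) = G² + Y = Y + G²)
u = 8 (u = 0 + 8 = 8)
(-15 + ((C(2, 6) + 5)*1 + u)²)² = (-15 + (((6 + 2²) + 5)*1 + 8)²)² = (-15 + (((6 + 4) + 5)*1 + 8)²)² = (-15 + ((10 + 5)*1 + 8)²)² = (-15 + (15*1 + 8)²)² = (-15 + (15 + 8)²)² = (-15 + 23²)² = (-15 + 529)² = 514² = 264196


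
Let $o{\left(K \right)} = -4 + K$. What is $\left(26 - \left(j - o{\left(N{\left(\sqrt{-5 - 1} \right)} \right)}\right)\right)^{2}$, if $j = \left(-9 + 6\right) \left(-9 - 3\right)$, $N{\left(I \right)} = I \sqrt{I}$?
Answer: $\left(14 - 6^{\frac{3}{4}} i^{\frac{3}{2}}\right)^{2} \approx 271.9 - 90.599 i$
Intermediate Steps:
$N{\left(I \right)} = I^{\frac{3}{2}}$
$j = 36$ ($j = \left(-3\right) \left(-12\right) = 36$)
$\left(26 - \left(j - o{\left(N{\left(\sqrt{-5 - 1} \right)} \right)}\right)\right)^{2} = \left(26 - \left(40 - \left(-5 - 1\right)^{\frac{3}{4}}\right)\right)^{2} = \left(26 - \left(40 - \left(-6\right)^{\frac{3}{4}}\right)\right)^{2} = \left(26 - \left(40 - 6^{\frac{3}{4}} i^{\frac{3}{2}}\right)\right)^{2} = \left(-14 + 6^{\frac{3}{4}} i^{\frac{3}{2}}\right)^{2}$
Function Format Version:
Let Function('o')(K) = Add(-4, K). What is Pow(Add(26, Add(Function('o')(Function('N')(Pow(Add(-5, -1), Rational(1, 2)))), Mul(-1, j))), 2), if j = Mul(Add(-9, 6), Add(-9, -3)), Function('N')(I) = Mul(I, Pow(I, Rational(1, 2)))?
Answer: Pow(Add(14, Mul(-1, Pow(6, Rational(3, 4)), Pow(I, Rational(3, 2)))), 2) ≈ Add(271.90, Mul(-90.599, I))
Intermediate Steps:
Function('N')(I) = Pow(I, Rational(3, 2))
j = 36 (j = Mul(-3, -12) = 36)
Pow(Add(26, Add(Function('o')(Function('N')(Pow(Add(-5, -1), Rational(1, 2)))), Mul(-1, j))), 2) = Pow(Add(26, Add(Add(-4, Pow(Pow(Add(-5, -1), Rational(1, 2)), Rational(3, 2))), Mul(-1, 36))), 2) = Pow(Add(26, Add(Add(-4, Pow(Pow(-6, Rational(1, 2)), Rational(3, 2))), -36)), 2) = Pow(Add(26, Add(Add(-4, Pow(Mul(I, Pow(6, Rational(1, 2))), Rational(3, 2))), -36)), 2) = Pow(Add(26, Add(Add(-4, Mul(Pow(6, Rational(3, 4)), Pow(I, Rational(3, 2)))), -36)), 2) = Pow(Add(26, Add(-40, Mul(Pow(6, Rational(3, 4)), Pow(I, Rational(3, 2))))), 2) = Pow(Add(-14, Mul(Pow(6, Rational(3, 4)), Pow(I, Rational(3, 2)))), 2)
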